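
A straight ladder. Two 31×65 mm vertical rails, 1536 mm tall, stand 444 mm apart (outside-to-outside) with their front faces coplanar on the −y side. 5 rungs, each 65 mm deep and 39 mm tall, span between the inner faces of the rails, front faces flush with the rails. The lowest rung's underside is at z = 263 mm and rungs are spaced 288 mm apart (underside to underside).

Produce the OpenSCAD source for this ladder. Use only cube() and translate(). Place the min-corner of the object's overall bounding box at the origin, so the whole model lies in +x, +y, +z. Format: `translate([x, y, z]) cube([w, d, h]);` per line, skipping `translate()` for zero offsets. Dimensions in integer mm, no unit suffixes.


cube([31, 65, 1536]);
translate([413, 0, 0]) cube([31, 65, 1536]);
translate([31, 0, 263]) cube([382, 65, 39]);
translate([31, 0, 551]) cube([382, 65, 39]);
translate([31, 0, 839]) cube([382, 65, 39]);
translate([31, 0, 1127]) cube([382, 65, 39]);
translate([31, 0, 1415]) cube([382, 65, 39]);


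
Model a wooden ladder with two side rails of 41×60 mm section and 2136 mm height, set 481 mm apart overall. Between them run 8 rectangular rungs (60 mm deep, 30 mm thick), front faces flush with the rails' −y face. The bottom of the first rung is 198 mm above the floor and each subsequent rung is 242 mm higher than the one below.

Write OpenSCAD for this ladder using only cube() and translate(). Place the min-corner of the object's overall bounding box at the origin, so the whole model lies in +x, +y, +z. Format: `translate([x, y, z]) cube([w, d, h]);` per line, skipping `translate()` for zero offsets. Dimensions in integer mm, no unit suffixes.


// rung span = 481 - 2*41 = 399
// rung[k] z = 198 + k*242
cube([41, 60, 2136]);
translate([440, 0, 0]) cube([41, 60, 2136]);
translate([41, 0, 198]) cube([399, 60, 30]);
translate([41, 0, 440]) cube([399, 60, 30]);
translate([41, 0, 682]) cube([399, 60, 30]);
translate([41, 0, 924]) cube([399, 60, 30]);
translate([41, 0, 1166]) cube([399, 60, 30]);
translate([41, 0, 1408]) cube([399, 60, 30]);
translate([41, 0, 1650]) cube([399, 60, 30]);
translate([41, 0, 1892]) cube([399, 60, 30]);


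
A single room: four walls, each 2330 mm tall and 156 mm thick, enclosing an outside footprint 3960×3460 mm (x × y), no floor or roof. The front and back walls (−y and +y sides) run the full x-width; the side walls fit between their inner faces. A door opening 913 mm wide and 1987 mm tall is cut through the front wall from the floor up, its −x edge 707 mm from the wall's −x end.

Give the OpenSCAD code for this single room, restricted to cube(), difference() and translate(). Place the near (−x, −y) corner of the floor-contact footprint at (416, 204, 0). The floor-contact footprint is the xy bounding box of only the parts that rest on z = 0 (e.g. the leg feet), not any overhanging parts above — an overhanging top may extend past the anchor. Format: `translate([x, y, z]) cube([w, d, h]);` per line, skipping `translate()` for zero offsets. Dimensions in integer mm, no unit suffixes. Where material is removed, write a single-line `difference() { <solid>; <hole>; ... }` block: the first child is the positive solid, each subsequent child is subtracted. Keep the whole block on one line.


difference() { translate([416, 204, 0]) cube([3960, 156, 2330]); translate([1123, 204, 0]) cube([913, 156, 1987]); }
translate([416, 3508, 0]) cube([3960, 156, 2330]);
translate([416, 360, 0]) cube([156, 3148, 2330]);
translate([4220, 360, 0]) cube([156, 3148, 2330]);


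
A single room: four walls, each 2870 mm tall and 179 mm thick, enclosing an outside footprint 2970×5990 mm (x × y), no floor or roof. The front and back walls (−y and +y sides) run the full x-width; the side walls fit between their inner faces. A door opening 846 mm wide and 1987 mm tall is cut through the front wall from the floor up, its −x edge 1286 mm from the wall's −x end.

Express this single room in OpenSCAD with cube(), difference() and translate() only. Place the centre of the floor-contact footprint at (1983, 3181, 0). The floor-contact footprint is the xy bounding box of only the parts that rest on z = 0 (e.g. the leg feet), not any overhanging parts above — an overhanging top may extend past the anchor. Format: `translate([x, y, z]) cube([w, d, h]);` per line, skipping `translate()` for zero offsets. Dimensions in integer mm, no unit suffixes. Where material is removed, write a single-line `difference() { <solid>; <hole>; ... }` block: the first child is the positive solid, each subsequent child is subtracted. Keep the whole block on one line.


difference() { translate([498, 186, 0]) cube([2970, 179, 2870]); translate([1784, 186, 0]) cube([846, 179, 1987]); }
translate([498, 5997, 0]) cube([2970, 179, 2870]);
translate([498, 365, 0]) cube([179, 5632, 2870]);
translate([3289, 365, 0]) cube([179, 5632, 2870]);


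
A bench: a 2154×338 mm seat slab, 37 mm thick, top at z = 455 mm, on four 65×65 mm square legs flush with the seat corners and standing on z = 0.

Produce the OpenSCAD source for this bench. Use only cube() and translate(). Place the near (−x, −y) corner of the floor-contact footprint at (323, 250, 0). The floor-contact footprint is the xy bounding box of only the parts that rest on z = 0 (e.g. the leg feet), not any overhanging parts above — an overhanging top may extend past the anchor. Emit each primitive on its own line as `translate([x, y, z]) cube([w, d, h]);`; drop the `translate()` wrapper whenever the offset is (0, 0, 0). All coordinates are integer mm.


translate([323, 250, 418]) cube([2154, 338, 37]);
translate([323, 250, 0]) cube([65, 65, 418]);
translate([323, 523, 0]) cube([65, 65, 418]);
translate([2412, 250, 0]) cube([65, 65, 418]);
translate([2412, 523, 0]) cube([65, 65, 418]);


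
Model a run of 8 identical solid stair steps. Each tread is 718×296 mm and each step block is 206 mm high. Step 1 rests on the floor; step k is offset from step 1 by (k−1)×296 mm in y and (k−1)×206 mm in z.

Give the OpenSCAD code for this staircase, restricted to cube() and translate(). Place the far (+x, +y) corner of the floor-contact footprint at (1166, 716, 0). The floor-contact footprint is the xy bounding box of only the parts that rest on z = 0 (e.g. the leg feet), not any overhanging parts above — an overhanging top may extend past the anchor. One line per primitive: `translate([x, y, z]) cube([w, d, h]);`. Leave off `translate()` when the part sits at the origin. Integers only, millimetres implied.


translate([448, 420, 0]) cube([718, 296, 206]);
translate([448, 716, 206]) cube([718, 296, 206]);
translate([448, 1012, 412]) cube([718, 296, 206]);
translate([448, 1308, 618]) cube([718, 296, 206]);
translate([448, 1604, 824]) cube([718, 296, 206]);
translate([448, 1900, 1030]) cube([718, 296, 206]);
translate([448, 2196, 1236]) cube([718, 296, 206]);
translate([448, 2492, 1442]) cube([718, 296, 206]);


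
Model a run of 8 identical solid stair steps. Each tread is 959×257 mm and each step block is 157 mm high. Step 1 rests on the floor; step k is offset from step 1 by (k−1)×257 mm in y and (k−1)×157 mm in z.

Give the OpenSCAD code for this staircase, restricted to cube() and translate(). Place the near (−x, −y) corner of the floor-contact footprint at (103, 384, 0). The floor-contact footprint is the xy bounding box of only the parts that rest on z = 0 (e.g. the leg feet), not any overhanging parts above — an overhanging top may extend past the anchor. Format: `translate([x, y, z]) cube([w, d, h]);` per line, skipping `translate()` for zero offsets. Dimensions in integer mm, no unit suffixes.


translate([103, 384, 0]) cube([959, 257, 157]);
translate([103, 641, 157]) cube([959, 257, 157]);
translate([103, 898, 314]) cube([959, 257, 157]);
translate([103, 1155, 471]) cube([959, 257, 157]);
translate([103, 1412, 628]) cube([959, 257, 157]);
translate([103, 1669, 785]) cube([959, 257, 157]);
translate([103, 1926, 942]) cube([959, 257, 157]);
translate([103, 2183, 1099]) cube([959, 257, 157]);


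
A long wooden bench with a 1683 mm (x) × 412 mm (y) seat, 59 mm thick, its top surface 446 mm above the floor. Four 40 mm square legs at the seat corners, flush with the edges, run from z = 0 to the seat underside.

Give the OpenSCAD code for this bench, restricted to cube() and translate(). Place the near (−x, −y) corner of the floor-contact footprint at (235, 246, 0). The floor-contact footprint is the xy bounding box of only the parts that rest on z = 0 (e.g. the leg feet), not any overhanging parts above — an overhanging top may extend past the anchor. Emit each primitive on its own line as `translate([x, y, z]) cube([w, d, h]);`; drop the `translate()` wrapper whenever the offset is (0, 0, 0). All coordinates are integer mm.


translate([235, 246, 387]) cube([1683, 412, 59]);
translate([235, 246, 0]) cube([40, 40, 387]);
translate([235, 618, 0]) cube([40, 40, 387]);
translate([1878, 246, 0]) cube([40, 40, 387]);
translate([1878, 618, 0]) cube([40, 40, 387]);


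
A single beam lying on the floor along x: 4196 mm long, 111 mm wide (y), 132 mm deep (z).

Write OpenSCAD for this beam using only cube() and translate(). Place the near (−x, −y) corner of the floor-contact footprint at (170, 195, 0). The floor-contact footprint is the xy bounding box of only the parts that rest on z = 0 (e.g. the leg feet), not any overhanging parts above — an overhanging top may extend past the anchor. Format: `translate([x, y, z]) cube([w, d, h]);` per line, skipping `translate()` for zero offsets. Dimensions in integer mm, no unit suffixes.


translate([170, 195, 0]) cube([4196, 111, 132]);


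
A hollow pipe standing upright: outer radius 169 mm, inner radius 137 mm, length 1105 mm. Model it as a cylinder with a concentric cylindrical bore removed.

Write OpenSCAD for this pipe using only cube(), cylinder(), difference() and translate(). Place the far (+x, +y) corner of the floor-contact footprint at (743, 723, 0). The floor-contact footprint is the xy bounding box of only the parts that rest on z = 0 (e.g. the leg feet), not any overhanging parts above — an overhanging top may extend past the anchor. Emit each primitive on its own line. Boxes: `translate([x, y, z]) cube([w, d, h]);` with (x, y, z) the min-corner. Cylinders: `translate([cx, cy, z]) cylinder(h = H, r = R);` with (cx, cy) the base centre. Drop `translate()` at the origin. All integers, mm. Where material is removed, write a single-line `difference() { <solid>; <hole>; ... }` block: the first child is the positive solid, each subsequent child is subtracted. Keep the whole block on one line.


difference() { translate([574, 554, 0]) cylinder(h = 1105, r = 169); translate([574, 554, 0]) cylinder(h = 1105, r = 137); }


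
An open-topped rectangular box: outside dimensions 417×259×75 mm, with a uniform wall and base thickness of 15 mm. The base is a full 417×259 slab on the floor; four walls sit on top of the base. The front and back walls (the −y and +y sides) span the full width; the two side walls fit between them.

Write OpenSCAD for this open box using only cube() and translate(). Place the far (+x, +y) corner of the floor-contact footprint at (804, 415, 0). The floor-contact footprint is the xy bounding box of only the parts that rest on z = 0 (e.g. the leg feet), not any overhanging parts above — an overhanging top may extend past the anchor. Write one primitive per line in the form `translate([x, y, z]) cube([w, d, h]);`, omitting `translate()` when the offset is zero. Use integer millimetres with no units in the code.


translate([387, 156, 0]) cube([417, 259, 15]);
translate([387, 156, 15]) cube([417, 15, 60]);
translate([387, 400, 15]) cube([417, 15, 60]);
translate([387, 171, 15]) cube([15, 229, 60]);
translate([789, 171, 15]) cube([15, 229, 60]);


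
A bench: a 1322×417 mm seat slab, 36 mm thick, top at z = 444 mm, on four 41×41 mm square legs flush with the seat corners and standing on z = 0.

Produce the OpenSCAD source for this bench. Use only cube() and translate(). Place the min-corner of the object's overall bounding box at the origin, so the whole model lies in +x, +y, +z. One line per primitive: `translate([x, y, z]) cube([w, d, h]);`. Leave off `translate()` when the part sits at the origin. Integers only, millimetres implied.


translate([0, 0, 408]) cube([1322, 417, 36]);
cube([41, 41, 408]);
translate([0, 376, 0]) cube([41, 41, 408]);
translate([1281, 0, 0]) cube([41, 41, 408]);
translate([1281, 376, 0]) cube([41, 41, 408]);


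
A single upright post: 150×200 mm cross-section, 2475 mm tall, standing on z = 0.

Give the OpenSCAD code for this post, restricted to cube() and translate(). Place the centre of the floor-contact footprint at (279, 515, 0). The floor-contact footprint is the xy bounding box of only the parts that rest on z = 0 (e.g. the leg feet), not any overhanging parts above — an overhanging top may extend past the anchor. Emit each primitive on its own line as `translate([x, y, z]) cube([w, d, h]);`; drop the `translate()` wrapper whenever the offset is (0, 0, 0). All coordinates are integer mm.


translate([204, 415, 0]) cube([150, 200, 2475]);


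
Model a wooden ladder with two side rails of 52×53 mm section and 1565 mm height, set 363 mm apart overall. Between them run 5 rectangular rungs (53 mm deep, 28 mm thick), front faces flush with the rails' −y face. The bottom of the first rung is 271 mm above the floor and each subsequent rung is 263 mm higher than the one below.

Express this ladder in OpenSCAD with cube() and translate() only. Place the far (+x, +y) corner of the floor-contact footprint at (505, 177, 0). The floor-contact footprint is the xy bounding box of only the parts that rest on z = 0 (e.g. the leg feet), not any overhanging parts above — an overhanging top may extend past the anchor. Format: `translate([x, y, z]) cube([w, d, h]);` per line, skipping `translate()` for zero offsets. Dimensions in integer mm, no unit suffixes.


// rung span = 363 - 2*52 = 259
// rung[k] z = 271 + k*263
translate([142, 124, 0]) cube([52, 53, 1565]);
translate([453, 124, 0]) cube([52, 53, 1565]);
translate([194, 124, 271]) cube([259, 53, 28]);
translate([194, 124, 534]) cube([259, 53, 28]);
translate([194, 124, 797]) cube([259, 53, 28]);
translate([194, 124, 1060]) cube([259, 53, 28]);
translate([194, 124, 1323]) cube([259, 53, 28]);


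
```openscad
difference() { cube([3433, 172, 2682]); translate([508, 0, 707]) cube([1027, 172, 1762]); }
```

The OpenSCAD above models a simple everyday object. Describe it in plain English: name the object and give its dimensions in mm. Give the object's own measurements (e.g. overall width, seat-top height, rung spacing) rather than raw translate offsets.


A wall 3433 mm long (x), 172 mm thick (y), 2682 mm tall, with a rectangular window opening cut through it. The opening is 1027 mm wide and 1762 mm tall; its sill is at z = 707 mm and its near (−x) edge is 508 mm from the wall's −x end. The opening passes through the full wall thickness.


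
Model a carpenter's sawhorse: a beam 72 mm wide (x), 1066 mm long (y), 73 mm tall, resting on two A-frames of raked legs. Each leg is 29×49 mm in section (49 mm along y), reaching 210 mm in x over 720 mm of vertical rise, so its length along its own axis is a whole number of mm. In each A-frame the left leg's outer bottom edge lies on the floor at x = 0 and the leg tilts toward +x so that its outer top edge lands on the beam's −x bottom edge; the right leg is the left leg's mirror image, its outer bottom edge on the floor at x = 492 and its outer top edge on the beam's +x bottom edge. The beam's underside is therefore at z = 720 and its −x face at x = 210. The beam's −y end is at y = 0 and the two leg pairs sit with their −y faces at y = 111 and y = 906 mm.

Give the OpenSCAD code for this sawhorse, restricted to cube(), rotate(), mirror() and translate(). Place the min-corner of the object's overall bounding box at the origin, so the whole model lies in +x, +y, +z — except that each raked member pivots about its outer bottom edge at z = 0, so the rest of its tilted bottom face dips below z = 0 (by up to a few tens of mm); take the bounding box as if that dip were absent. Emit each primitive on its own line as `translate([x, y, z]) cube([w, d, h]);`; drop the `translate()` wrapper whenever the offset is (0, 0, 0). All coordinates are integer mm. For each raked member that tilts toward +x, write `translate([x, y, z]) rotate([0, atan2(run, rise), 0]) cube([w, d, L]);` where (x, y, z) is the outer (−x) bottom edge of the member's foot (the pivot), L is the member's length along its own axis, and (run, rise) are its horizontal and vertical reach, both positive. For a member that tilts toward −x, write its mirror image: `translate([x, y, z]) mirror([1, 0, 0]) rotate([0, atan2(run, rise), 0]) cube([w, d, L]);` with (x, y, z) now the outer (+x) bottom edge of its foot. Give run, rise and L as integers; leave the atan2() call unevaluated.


translate([210, 0, 720]) cube([72, 1066, 73]);
translate([0, 111, 0]) rotate([0, atan2(210, 720), 0]) cube([29, 49, 750]);
translate([492, 111, 0]) mirror([1, 0, 0]) rotate([0, atan2(210, 720), 0]) cube([29, 49, 750]);
translate([0, 906, 0]) rotate([0, atan2(210, 720), 0]) cube([29, 49, 750]);
translate([492, 906, 0]) mirror([1, 0, 0]) rotate([0, atan2(210, 720), 0]) cube([29, 49, 750]);


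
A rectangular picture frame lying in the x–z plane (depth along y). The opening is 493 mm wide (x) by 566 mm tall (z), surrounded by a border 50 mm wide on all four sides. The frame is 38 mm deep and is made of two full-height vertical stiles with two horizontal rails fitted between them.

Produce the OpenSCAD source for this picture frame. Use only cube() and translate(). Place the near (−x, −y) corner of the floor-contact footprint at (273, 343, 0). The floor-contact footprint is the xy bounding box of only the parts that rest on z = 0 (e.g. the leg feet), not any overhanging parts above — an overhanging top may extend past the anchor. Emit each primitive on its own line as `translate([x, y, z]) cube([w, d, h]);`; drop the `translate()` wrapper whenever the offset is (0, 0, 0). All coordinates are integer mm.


translate([273, 343, 0]) cube([50, 38, 666]);
translate([816, 343, 0]) cube([50, 38, 666]);
translate([323, 343, 0]) cube([493, 38, 50]);
translate([323, 343, 616]) cube([493, 38, 50]);


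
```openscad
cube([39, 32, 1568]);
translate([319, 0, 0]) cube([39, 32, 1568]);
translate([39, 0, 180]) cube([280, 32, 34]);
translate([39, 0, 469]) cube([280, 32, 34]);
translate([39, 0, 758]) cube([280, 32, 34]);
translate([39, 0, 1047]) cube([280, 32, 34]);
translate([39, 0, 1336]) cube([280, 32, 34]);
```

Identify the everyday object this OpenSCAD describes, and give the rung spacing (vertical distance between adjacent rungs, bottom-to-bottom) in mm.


A ladder. The rung spacing is 289 mm.

Two tall 39×32 posts with 5 short bars between them — a ladder. Adjacent rungs sit at z = 180 and z = 469, so the spacing is 469 − 180 = 289 mm.


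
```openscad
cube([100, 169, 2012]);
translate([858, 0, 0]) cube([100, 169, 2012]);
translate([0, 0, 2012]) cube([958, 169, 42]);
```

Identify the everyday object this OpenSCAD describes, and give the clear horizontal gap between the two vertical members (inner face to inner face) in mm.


A door frame. The clear opening width is 758 mm.

Two 2012 mm tall posts with a header on top — a door frame. The left jamb is 100 mm wide at x = 0; the right jamb starts at x = 858. The clear opening is 858 − 100 = 758 mm.


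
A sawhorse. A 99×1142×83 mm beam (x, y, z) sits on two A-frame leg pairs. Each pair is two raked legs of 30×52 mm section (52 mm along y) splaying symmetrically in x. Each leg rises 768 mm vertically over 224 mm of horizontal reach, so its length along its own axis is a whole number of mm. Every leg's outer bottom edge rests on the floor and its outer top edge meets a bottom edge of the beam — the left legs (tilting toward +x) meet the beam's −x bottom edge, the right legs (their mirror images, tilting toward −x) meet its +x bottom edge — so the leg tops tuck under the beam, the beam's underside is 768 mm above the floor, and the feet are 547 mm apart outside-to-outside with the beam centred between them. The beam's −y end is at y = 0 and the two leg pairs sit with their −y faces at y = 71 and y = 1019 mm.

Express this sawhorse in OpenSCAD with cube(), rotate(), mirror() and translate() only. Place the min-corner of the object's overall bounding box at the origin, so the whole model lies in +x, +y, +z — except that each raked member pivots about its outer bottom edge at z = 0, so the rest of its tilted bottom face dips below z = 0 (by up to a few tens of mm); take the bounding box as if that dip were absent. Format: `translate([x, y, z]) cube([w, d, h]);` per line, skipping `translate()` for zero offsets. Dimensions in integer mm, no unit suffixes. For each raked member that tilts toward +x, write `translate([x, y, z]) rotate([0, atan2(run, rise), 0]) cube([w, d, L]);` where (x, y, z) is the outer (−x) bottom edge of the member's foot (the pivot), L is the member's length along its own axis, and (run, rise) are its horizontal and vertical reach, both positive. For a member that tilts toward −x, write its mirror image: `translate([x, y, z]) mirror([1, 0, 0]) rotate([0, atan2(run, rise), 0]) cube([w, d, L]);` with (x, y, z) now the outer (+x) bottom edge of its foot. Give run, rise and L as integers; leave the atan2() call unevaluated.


translate([224, 0, 768]) cube([99, 1142, 83]);
translate([0, 71, 0]) rotate([0, atan2(224, 768), 0]) cube([30, 52, 800]);
translate([547, 71, 0]) mirror([1, 0, 0]) rotate([0, atan2(224, 768), 0]) cube([30, 52, 800]);
translate([0, 1019, 0]) rotate([0, atan2(224, 768), 0]) cube([30, 52, 800]);
translate([547, 1019, 0]) mirror([1, 0, 0]) rotate([0, atan2(224, 768), 0]) cube([30, 52, 800]);


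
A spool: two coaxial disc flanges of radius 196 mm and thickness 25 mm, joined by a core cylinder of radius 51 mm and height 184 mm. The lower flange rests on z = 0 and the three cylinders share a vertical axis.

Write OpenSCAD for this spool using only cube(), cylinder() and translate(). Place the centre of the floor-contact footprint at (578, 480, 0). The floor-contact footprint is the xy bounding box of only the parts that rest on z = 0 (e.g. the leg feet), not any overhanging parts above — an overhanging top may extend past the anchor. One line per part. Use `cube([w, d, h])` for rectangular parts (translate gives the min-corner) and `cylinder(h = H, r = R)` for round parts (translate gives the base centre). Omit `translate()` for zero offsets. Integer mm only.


translate([578, 480, 0]) cylinder(h = 25, r = 196);
translate([578, 480, 25]) cylinder(h = 184, r = 51);
translate([578, 480, 209]) cylinder(h = 25, r = 196);


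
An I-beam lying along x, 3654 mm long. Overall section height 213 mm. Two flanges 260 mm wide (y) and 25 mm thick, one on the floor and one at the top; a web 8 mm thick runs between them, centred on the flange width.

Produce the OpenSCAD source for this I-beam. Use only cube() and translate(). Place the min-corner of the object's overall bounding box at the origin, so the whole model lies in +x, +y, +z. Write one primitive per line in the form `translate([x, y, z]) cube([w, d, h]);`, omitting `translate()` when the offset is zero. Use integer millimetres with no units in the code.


cube([3654, 260, 25]);
translate([0, 126, 25]) cube([3654, 8, 163]);
translate([0, 0, 188]) cube([3654, 260, 25]);


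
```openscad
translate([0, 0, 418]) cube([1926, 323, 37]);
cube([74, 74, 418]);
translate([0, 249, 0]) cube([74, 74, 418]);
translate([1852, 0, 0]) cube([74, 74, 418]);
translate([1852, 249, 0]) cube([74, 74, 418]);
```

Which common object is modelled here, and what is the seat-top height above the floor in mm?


A bench. The seat-top height is 455 mm.

A long slab on four corner posts — a bench. The slab sits at z = 418 with thickness 37, so the top is 418 + 37 = 455 mm.


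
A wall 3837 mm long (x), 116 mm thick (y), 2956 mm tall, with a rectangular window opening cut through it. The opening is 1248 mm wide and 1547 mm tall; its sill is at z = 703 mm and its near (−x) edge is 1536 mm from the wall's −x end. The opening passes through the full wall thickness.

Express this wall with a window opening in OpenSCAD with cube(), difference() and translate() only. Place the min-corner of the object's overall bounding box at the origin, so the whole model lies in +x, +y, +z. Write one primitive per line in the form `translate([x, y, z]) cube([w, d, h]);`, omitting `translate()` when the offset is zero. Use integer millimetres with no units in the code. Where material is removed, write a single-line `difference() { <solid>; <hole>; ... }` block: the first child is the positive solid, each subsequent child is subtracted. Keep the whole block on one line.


difference() { cube([3837, 116, 2956]); translate([1536, 0, 703]) cube([1248, 116, 1547]); }


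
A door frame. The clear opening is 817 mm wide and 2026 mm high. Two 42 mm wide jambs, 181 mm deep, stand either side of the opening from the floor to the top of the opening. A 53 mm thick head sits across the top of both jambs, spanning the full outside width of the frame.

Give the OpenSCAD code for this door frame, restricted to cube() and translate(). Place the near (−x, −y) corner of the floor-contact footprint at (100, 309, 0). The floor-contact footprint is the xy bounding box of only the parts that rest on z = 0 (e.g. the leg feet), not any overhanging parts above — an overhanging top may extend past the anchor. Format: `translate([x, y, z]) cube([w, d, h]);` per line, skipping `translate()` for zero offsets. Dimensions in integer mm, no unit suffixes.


translate([100, 309, 0]) cube([42, 181, 2026]);
translate([959, 309, 0]) cube([42, 181, 2026]);
translate([100, 309, 2026]) cube([901, 181, 53]);


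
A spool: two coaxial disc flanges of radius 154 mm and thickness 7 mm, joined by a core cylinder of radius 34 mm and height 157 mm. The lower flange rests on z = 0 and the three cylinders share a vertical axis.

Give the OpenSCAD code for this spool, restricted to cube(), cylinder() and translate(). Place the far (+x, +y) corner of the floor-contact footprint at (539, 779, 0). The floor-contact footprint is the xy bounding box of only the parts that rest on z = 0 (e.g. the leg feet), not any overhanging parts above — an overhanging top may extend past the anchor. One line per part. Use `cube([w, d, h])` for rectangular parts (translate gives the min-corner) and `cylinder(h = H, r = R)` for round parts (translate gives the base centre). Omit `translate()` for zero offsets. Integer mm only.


translate([385, 625, 0]) cylinder(h = 7, r = 154);
translate([385, 625, 7]) cylinder(h = 157, r = 34);
translate([385, 625, 164]) cylinder(h = 7, r = 154);


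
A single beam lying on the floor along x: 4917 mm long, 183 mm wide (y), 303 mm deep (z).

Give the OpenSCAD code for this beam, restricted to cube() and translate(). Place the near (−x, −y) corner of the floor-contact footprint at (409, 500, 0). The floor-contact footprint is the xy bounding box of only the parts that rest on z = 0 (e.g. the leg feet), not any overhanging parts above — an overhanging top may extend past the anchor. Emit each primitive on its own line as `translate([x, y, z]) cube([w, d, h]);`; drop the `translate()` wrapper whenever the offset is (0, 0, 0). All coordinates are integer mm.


translate([409, 500, 0]) cube([4917, 183, 303]);


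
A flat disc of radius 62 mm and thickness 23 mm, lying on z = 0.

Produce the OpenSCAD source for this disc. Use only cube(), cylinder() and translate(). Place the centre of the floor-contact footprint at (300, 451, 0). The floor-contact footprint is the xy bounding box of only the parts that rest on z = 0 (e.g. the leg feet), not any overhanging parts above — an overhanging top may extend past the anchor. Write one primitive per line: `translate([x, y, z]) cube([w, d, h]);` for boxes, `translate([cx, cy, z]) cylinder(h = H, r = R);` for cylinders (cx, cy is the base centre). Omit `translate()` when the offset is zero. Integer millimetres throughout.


translate([300, 451, 0]) cylinder(h = 23, r = 62);


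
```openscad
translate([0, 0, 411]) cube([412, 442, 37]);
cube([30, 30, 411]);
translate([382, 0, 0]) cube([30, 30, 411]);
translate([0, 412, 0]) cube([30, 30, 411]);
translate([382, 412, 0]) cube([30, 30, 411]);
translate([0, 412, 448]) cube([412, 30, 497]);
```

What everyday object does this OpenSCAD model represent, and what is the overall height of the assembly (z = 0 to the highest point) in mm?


A chair. The overall height is 945 mm.

A slab on four corner posts with a tall panel at the back — a chair. The seat slab sits at z = 411 with thickness 37, and the 497 mm backrest starts at the seat top, so the overall height is 411 + 37 + 497 = 945 mm.


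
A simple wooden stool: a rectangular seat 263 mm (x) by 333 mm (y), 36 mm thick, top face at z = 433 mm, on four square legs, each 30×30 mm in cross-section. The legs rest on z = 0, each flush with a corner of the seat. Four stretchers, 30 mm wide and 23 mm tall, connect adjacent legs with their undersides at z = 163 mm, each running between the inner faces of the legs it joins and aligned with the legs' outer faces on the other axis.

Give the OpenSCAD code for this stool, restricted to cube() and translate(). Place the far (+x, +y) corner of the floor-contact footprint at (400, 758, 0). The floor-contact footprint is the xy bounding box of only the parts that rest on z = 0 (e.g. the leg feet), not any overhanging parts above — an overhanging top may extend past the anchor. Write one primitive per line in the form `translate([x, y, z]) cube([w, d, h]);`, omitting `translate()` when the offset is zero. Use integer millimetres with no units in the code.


// leg_h = 433 - 36 = 397
// stretcher span = 263 - 2*30 = 203
translate([137, 425, 397]) cube([263, 333, 36]);
translate([137, 425, 0]) cube([30, 30, 397]);
translate([370, 425, 0]) cube([30, 30, 397]);
translate([137, 728, 0]) cube([30, 30, 397]);
translate([370, 728, 0]) cube([30, 30, 397]);
translate([167, 425, 163]) cube([203, 30, 23]);
translate([167, 728, 163]) cube([203, 30, 23]);
translate([137, 455, 163]) cube([30, 273, 23]);
translate([370, 455, 163]) cube([30, 273, 23]);


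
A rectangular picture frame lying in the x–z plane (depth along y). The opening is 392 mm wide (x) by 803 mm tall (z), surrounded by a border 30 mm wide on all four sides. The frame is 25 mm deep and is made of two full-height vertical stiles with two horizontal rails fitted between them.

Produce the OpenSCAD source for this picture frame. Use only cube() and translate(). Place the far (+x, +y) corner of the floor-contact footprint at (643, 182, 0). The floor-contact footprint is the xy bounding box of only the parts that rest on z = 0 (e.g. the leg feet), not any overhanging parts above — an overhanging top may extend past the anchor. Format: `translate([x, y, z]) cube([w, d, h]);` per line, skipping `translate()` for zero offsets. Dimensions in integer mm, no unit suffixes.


translate([191, 157, 0]) cube([30, 25, 863]);
translate([613, 157, 0]) cube([30, 25, 863]);
translate([221, 157, 0]) cube([392, 25, 30]);
translate([221, 157, 833]) cube([392, 25, 30]);


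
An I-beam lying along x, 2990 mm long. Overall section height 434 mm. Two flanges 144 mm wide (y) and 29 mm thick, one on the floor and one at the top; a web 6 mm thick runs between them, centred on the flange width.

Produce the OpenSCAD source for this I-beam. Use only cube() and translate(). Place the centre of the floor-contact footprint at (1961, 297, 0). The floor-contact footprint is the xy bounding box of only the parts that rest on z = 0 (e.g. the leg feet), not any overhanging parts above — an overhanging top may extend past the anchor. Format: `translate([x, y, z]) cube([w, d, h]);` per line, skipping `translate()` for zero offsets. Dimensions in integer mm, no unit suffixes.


translate([466, 225, 0]) cube([2990, 144, 29]);
translate([466, 294, 29]) cube([2990, 6, 376]);
translate([466, 225, 405]) cube([2990, 144, 29]);


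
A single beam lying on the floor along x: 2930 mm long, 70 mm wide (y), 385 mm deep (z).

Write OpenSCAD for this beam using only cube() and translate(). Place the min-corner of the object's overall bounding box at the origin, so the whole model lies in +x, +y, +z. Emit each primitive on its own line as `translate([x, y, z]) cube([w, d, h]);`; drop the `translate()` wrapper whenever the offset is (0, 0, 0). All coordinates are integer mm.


cube([2930, 70, 385]);


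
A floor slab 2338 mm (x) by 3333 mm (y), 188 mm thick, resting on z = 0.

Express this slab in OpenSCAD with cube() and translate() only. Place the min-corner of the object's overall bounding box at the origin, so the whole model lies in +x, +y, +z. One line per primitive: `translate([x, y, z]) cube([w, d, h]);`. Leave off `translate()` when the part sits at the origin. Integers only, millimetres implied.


cube([2338, 3333, 188]);


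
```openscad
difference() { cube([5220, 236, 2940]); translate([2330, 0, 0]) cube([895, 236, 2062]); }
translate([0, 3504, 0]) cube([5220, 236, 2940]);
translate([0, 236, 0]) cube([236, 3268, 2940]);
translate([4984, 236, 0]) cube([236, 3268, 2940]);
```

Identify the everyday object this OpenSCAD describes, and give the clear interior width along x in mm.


A single room. The interior width is 4748 mm.

Four walls enclosing a rectangle with a door in the front wall — a room. Outside width 5220 minus two 236 mm walls gives 4748 mm.


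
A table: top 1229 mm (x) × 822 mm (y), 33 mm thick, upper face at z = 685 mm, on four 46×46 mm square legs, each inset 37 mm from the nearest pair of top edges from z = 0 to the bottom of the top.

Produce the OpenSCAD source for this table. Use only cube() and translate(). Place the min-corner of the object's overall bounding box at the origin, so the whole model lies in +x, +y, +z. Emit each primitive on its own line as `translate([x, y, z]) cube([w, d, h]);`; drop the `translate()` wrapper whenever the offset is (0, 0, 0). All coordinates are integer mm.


translate([0, 0, 652]) cube([1229, 822, 33]);
translate([37, 37, 0]) cube([46, 46, 652]);
translate([1146, 37, 0]) cube([46, 46, 652]);
translate([37, 739, 0]) cube([46, 46, 652]);
translate([1146, 739, 0]) cube([46, 46, 652]);


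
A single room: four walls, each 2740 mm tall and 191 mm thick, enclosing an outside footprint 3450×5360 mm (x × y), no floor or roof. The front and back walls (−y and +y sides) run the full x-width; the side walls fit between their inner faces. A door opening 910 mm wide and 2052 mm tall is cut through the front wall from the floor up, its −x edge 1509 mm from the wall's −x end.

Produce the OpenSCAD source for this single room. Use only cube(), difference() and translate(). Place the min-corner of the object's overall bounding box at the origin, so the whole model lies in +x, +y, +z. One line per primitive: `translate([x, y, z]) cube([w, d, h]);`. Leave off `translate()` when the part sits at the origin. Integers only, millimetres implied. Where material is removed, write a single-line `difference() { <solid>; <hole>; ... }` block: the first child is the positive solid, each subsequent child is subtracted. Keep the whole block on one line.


difference() { cube([3450, 191, 2740]); translate([1509, 0, 0]) cube([910, 191, 2052]); }
translate([0, 5169, 0]) cube([3450, 191, 2740]);
translate([0, 191, 0]) cube([191, 4978, 2740]);
translate([3259, 191, 0]) cube([191, 4978, 2740]);


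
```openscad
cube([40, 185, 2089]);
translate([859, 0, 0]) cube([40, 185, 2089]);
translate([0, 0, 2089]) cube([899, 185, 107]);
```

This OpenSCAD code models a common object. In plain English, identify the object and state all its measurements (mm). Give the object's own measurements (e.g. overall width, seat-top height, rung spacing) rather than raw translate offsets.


A door frame. The clear opening is 819 mm wide and 2089 mm high. Two 40 mm wide jambs, 185 mm deep, stand either side of the opening from the floor to the top of the opening. A 107 mm thick head sits across the top of both jambs, spanning the full outside width of the frame.


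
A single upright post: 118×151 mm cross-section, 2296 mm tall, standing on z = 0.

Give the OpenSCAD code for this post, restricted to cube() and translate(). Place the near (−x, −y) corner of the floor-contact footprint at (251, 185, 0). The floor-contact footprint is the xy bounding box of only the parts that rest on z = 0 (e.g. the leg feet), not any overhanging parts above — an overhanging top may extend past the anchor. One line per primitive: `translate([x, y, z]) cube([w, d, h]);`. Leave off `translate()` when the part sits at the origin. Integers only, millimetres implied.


translate([251, 185, 0]) cube([118, 151, 2296]);


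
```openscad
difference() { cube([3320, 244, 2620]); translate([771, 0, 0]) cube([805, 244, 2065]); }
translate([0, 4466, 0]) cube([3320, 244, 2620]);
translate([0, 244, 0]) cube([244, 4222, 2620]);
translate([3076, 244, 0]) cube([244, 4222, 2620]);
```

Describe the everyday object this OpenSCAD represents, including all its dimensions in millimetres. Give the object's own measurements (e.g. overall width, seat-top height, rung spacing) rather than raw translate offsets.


A single room: four walls, each 2620 mm tall and 244 mm thick, enclosing an outside footprint 3320×4710 mm (x × y), no floor or roof. The front and back walls (−y and +y sides) run the full x-width; the side walls fit between their inner faces. A door opening 805 mm wide and 2065 mm tall is cut through the front wall from the floor up, its −x edge 771 mm from the wall's −x end.


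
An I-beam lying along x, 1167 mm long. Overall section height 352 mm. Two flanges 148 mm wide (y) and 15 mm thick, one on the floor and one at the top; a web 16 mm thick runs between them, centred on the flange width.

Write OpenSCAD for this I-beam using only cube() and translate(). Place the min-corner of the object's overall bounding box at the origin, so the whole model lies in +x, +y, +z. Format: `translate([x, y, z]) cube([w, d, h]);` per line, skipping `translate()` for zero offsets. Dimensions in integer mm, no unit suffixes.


cube([1167, 148, 15]);
translate([0, 66, 15]) cube([1167, 16, 322]);
translate([0, 0, 337]) cube([1167, 148, 15]);


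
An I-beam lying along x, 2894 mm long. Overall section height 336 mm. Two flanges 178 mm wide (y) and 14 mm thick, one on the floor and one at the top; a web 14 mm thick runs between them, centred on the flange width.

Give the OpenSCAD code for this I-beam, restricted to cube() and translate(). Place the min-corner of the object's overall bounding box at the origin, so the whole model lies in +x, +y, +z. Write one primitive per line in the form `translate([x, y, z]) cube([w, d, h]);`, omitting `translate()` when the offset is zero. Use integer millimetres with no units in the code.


cube([2894, 178, 14]);
translate([0, 82, 14]) cube([2894, 14, 308]);
translate([0, 0, 322]) cube([2894, 178, 14]);


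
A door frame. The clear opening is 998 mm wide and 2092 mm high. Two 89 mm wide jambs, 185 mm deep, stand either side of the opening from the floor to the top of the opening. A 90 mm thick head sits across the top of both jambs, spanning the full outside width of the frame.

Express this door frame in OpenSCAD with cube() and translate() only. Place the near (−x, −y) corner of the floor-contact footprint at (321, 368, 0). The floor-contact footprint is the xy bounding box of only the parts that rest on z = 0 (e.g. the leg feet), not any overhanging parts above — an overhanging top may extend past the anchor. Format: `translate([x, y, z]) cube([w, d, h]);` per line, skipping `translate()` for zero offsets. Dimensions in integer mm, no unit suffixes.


translate([321, 368, 0]) cube([89, 185, 2092]);
translate([1408, 368, 0]) cube([89, 185, 2092]);
translate([321, 368, 2092]) cube([1176, 185, 90]);
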